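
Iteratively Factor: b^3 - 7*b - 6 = (b + 1)*(b^2 - b - 6) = (b - 3)*(b + 1)*(b + 2)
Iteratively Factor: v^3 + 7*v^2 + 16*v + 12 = (v + 2)*(v^2 + 5*v + 6) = (v + 2)*(v + 3)*(v + 2)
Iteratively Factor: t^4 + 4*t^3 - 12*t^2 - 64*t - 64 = (t + 2)*(t^3 + 2*t^2 - 16*t - 32) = (t + 2)^2*(t^2 - 16) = (t - 4)*(t + 2)^2*(t + 4)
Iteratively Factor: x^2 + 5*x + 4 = (x + 1)*(x + 4)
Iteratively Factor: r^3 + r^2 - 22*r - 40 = (r + 4)*(r^2 - 3*r - 10) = (r - 5)*(r + 4)*(r + 2)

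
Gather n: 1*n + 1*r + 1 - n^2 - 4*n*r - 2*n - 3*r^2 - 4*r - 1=-n^2 + n*(-4*r - 1) - 3*r^2 - 3*r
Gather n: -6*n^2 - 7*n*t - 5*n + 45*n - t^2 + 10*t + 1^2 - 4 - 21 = -6*n^2 + n*(40 - 7*t) - t^2 + 10*t - 24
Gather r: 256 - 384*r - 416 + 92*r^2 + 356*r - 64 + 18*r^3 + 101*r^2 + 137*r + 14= 18*r^3 + 193*r^2 + 109*r - 210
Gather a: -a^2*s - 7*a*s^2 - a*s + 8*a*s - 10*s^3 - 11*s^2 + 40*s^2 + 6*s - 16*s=-a^2*s + a*(-7*s^2 + 7*s) - 10*s^3 + 29*s^2 - 10*s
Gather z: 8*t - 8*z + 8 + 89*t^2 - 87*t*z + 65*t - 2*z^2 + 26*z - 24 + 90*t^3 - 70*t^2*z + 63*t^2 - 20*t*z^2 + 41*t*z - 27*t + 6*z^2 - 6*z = 90*t^3 + 152*t^2 + 46*t + z^2*(4 - 20*t) + z*(-70*t^2 - 46*t + 12) - 16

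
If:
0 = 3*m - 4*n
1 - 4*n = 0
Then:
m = 1/3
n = 1/4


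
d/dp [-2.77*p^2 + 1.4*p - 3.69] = 1.4 - 5.54*p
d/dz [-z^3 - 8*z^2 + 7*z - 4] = -3*z^2 - 16*z + 7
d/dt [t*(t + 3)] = 2*t + 3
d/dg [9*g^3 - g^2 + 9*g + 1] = 27*g^2 - 2*g + 9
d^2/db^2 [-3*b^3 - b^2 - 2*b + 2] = -18*b - 2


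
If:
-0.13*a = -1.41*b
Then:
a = 10.8461538461538*b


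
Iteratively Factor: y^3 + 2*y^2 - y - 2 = (y - 1)*(y^2 + 3*y + 2) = (y - 1)*(y + 1)*(y + 2)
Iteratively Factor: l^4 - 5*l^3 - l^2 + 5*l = (l - 1)*(l^3 - 4*l^2 - 5*l) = (l - 1)*(l + 1)*(l^2 - 5*l) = l*(l - 1)*(l + 1)*(l - 5)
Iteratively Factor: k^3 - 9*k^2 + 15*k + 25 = (k + 1)*(k^2 - 10*k + 25) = (k - 5)*(k + 1)*(k - 5)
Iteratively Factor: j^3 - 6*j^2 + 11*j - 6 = (j - 3)*(j^2 - 3*j + 2) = (j - 3)*(j - 2)*(j - 1)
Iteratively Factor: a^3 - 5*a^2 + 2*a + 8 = (a - 2)*(a^2 - 3*a - 4) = (a - 4)*(a - 2)*(a + 1)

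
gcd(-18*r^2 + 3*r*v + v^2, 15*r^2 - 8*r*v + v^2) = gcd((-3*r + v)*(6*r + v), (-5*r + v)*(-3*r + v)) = 3*r - v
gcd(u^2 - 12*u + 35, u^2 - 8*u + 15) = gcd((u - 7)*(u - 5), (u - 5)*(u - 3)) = u - 5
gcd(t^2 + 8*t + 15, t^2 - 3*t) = 1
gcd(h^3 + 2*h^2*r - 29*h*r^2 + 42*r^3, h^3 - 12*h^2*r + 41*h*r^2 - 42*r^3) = h^2 - 5*h*r + 6*r^2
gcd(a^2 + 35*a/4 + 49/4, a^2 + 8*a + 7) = a + 7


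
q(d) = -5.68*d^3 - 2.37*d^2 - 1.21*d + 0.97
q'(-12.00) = -2398.09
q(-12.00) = 9489.25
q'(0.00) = -1.21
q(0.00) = 0.97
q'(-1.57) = -35.77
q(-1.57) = 19.01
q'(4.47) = -362.87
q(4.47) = -559.10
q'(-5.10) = -420.25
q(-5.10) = 698.95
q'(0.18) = -2.62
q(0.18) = 0.64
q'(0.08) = -1.70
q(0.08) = 0.86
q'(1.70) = -58.51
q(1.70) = -35.84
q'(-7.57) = -941.80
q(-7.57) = 2338.29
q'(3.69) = -250.72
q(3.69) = -321.15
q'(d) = -17.04*d^2 - 4.74*d - 1.21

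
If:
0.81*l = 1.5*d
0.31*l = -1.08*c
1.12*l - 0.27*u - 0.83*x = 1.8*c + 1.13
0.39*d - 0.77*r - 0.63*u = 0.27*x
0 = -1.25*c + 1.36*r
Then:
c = -0.140491755641202*x - 0.222257957424381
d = 0.264305780290158*x + 0.41813174441903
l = 0.489455148685477*x + 0.774318045220425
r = -0.129128451876105*x - 0.204281210867998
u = 0.508520496336158 - 0.107129901178155*x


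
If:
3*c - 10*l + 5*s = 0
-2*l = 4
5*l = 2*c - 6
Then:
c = -2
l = -2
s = -14/5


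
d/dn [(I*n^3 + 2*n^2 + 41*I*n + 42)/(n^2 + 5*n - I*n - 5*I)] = (I*n^2 + 10*I*n + 5 - 42*I)/(n^2 + 10*n + 25)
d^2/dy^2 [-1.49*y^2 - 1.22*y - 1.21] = -2.98000000000000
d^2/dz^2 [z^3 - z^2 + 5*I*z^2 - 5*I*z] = 6*z - 2 + 10*I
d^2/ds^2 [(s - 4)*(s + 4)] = 2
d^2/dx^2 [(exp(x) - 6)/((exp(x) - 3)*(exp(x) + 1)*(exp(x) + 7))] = (4*exp(6*x) - 39*exp(5*x) - 237*exp(4*x) - 38*exp(3*x) + 1026*exp(2*x) - 4611*exp(x) + 2583)*exp(x)/(exp(9*x) + 15*exp(8*x) + 24*exp(7*x) - 448*exp(6*x) - 1038*exp(5*x) + 4902*exp(4*x) + 7120*exp(3*x) - 11592*exp(2*x) - 22491*exp(x) - 9261)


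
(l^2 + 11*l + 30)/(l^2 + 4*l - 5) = (l + 6)/(l - 1)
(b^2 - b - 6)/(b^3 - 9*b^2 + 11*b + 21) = (b + 2)/(b^2 - 6*b - 7)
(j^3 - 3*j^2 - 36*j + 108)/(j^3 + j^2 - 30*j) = (j^2 - 9*j + 18)/(j*(j - 5))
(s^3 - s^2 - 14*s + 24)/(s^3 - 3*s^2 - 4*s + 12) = (s + 4)/(s + 2)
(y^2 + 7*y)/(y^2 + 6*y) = (y + 7)/(y + 6)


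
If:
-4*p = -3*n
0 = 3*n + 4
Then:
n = -4/3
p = -1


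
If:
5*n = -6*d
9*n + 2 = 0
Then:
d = 5/27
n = -2/9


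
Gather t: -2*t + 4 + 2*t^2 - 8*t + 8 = 2*t^2 - 10*t + 12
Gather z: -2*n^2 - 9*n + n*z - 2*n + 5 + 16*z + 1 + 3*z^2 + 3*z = -2*n^2 - 11*n + 3*z^2 + z*(n + 19) + 6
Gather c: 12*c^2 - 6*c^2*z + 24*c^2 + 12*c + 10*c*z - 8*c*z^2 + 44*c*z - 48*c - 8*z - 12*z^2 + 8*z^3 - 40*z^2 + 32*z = c^2*(36 - 6*z) + c*(-8*z^2 + 54*z - 36) + 8*z^3 - 52*z^2 + 24*z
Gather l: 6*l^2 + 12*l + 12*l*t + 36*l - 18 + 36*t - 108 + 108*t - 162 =6*l^2 + l*(12*t + 48) + 144*t - 288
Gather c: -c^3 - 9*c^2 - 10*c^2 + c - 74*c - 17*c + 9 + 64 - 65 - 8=-c^3 - 19*c^2 - 90*c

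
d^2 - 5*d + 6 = (d - 3)*(d - 2)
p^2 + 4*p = p*(p + 4)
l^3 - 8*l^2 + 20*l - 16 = (l - 4)*(l - 2)^2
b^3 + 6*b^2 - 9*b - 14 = (b - 2)*(b + 1)*(b + 7)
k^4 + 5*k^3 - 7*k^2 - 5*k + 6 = (k - 1)^2*(k + 1)*(k + 6)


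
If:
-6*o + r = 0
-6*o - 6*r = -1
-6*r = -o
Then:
No Solution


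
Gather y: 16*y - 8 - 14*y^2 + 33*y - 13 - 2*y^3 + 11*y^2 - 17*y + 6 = -2*y^3 - 3*y^2 + 32*y - 15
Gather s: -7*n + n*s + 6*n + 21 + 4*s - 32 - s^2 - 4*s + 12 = n*s - n - s^2 + 1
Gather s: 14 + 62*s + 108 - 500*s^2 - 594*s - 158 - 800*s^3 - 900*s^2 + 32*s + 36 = -800*s^3 - 1400*s^2 - 500*s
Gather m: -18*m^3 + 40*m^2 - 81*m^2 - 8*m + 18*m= -18*m^3 - 41*m^2 + 10*m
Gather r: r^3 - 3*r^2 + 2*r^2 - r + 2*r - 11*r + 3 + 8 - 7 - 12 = r^3 - r^2 - 10*r - 8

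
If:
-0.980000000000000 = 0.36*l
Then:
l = -2.72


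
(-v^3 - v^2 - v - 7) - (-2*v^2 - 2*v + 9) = -v^3 + v^2 + v - 16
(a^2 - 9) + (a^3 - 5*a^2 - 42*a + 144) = a^3 - 4*a^2 - 42*a + 135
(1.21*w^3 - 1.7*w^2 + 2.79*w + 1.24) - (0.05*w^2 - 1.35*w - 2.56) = 1.21*w^3 - 1.75*w^2 + 4.14*w + 3.8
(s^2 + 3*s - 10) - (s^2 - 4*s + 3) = 7*s - 13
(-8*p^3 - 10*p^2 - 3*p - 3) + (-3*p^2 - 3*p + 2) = -8*p^3 - 13*p^2 - 6*p - 1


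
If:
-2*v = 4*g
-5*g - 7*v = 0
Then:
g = 0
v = 0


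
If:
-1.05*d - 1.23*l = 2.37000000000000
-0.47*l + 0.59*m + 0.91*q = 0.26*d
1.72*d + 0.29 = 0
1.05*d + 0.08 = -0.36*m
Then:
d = -0.17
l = -1.78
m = 0.27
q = -1.14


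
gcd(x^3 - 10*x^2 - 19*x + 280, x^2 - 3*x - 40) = x^2 - 3*x - 40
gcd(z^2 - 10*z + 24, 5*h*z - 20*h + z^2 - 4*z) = z - 4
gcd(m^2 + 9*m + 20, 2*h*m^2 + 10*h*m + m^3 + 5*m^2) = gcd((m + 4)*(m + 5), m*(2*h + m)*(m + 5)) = m + 5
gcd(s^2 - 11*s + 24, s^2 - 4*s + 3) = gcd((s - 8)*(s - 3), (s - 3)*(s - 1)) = s - 3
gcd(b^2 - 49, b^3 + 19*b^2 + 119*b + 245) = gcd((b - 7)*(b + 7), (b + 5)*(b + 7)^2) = b + 7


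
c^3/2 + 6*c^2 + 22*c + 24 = (c/2 + 1)*(c + 4)*(c + 6)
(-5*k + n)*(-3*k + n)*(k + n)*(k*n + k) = 15*k^4*n + 15*k^4 + 7*k^3*n^2 + 7*k^3*n - 7*k^2*n^3 - 7*k^2*n^2 + k*n^4 + k*n^3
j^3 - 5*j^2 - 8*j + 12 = (j - 6)*(j - 1)*(j + 2)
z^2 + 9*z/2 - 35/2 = (z - 5/2)*(z + 7)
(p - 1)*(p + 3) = p^2 + 2*p - 3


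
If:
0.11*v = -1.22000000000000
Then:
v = -11.09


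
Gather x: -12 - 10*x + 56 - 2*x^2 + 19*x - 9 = -2*x^2 + 9*x + 35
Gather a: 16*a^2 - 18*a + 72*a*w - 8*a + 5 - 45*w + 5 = 16*a^2 + a*(72*w - 26) - 45*w + 10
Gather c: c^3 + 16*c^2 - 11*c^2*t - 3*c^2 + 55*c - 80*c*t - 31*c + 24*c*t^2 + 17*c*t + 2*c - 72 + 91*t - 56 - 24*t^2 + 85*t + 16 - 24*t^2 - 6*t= c^3 + c^2*(13 - 11*t) + c*(24*t^2 - 63*t + 26) - 48*t^2 + 170*t - 112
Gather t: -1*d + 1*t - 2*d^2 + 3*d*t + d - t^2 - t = -2*d^2 + 3*d*t - t^2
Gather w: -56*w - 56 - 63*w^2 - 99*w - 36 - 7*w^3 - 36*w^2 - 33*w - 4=-7*w^3 - 99*w^2 - 188*w - 96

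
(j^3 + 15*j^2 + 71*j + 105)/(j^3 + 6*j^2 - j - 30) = (j + 7)/(j - 2)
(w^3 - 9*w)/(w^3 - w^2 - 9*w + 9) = w/(w - 1)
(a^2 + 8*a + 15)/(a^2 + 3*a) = (a + 5)/a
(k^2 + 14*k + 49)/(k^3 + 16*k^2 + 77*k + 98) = 1/(k + 2)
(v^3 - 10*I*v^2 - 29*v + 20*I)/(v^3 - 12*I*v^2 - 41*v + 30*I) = (v - 4*I)/(v - 6*I)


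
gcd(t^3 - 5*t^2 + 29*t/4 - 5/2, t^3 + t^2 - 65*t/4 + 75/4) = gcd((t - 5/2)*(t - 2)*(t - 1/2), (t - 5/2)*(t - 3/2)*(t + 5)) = t - 5/2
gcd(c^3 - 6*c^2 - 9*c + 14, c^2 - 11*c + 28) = c - 7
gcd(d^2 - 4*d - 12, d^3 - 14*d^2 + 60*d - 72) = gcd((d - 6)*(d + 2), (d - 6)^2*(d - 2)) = d - 6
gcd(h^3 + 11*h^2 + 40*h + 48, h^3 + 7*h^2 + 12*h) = h^2 + 7*h + 12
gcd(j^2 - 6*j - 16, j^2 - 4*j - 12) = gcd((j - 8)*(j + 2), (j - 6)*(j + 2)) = j + 2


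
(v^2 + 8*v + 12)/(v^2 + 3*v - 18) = (v + 2)/(v - 3)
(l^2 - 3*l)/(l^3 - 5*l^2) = (l - 3)/(l*(l - 5))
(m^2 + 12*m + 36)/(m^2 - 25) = (m^2 + 12*m + 36)/(m^2 - 25)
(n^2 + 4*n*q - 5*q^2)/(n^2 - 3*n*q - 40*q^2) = (-n + q)/(-n + 8*q)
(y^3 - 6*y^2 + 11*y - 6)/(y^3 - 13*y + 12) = (y - 2)/(y + 4)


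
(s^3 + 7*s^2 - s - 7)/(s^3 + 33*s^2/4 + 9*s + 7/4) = 4*(s - 1)/(4*s + 1)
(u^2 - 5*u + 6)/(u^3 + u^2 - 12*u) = (u - 2)/(u*(u + 4))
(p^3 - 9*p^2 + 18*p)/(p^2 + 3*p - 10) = p*(p^2 - 9*p + 18)/(p^2 + 3*p - 10)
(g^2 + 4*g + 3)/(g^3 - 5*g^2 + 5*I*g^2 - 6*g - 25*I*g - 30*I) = (g + 3)/(g^2 + g*(-6 + 5*I) - 30*I)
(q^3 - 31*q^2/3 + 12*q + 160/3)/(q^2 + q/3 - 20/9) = 3*(q^2 - 12*q + 32)/(3*q - 4)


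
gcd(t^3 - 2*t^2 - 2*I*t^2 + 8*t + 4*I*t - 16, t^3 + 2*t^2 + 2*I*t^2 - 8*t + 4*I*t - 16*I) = t^2 + t*(-2 + 2*I) - 4*I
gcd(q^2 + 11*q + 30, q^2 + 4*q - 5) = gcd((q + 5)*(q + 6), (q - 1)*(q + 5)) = q + 5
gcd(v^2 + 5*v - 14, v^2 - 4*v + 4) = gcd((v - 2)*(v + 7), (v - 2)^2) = v - 2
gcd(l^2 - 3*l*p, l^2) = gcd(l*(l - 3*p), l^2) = l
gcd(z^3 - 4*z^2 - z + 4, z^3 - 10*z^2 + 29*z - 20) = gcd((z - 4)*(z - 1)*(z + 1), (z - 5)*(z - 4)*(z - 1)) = z^2 - 5*z + 4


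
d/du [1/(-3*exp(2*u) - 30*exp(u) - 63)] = 2*(exp(u) + 5)*exp(u)/(3*(exp(2*u) + 10*exp(u) + 21)^2)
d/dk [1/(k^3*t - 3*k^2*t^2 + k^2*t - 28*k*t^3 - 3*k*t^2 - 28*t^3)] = (-3*k^2 + 6*k*t - 2*k + 28*t^2 + 3*t)/(t*(-k^3 + 3*k^2*t - k^2 + 28*k*t^2 + 3*k*t + 28*t^2)^2)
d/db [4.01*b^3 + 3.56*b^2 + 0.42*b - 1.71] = 12.03*b^2 + 7.12*b + 0.42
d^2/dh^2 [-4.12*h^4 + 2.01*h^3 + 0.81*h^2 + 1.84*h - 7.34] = -49.44*h^2 + 12.06*h + 1.62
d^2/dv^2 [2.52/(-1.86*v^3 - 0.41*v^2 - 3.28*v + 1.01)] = ((28.1232*v + 2.0664)*(1.86*v^3 + 0.41*v^2 + 3.28*v - 1.01) - 2.52*(5.58*v^2 + 0.82*v + 3.28)*(11.16*v^2 + 1.64*v + 6.56))/(1.86*v^3 + 0.41*v^2 + 3.28*v - 1.01)^3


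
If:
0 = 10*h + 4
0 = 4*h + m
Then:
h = -2/5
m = 8/5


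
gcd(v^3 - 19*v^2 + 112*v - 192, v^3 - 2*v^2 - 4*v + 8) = 1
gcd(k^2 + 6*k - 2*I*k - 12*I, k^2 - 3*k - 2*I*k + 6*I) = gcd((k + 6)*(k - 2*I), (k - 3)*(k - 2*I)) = k - 2*I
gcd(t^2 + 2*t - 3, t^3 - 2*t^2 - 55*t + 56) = t - 1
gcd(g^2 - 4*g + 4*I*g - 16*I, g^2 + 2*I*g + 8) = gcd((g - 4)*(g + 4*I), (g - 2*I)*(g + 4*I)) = g + 4*I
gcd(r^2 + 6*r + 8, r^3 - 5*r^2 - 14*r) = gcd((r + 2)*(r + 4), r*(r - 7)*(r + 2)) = r + 2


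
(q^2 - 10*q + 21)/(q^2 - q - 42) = (q - 3)/(q + 6)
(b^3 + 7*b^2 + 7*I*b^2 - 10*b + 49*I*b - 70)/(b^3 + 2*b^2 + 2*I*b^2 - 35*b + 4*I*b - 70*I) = (b + 5*I)/(b - 5)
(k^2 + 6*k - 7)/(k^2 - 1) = (k + 7)/(k + 1)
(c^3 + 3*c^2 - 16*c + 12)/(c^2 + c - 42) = (c^3 + 3*c^2 - 16*c + 12)/(c^2 + c - 42)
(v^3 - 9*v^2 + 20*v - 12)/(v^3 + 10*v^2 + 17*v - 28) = (v^2 - 8*v + 12)/(v^2 + 11*v + 28)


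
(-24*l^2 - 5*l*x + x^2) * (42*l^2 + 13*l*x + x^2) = -1008*l^4 - 522*l^3*x - 47*l^2*x^2 + 8*l*x^3 + x^4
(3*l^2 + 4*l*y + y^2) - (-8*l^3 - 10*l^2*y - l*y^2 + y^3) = 8*l^3 + 10*l^2*y + 3*l^2 + l*y^2 + 4*l*y - y^3 + y^2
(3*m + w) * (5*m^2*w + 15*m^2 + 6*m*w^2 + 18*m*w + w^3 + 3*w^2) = 15*m^3*w + 45*m^3 + 23*m^2*w^2 + 69*m^2*w + 9*m*w^3 + 27*m*w^2 + w^4 + 3*w^3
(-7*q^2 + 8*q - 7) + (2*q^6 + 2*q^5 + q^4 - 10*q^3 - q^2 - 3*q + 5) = 2*q^6 + 2*q^5 + q^4 - 10*q^3 - 8*q^2 + 5*q - 2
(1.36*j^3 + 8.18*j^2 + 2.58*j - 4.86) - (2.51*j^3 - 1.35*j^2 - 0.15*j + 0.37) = -1.15*j^3 + 9.53*j^2 + 2.73*j - 5.23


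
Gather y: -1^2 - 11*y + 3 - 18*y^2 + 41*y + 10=-18*y^2 + 30*y + 12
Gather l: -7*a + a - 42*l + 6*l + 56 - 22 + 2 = -6*a - 36*l + 36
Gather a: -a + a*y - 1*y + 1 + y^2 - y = a*(y - 1) + y^2 - 2*y + 1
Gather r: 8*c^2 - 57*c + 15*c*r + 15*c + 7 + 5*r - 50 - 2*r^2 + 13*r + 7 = 8*c^2 - 42*c - 2*r^2 + r*(15*c + 18) - 36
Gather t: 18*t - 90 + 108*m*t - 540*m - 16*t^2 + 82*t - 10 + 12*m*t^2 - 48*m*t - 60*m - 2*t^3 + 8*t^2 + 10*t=-600*m - 2*t^3 + t^2*(12*m - 8) + t*(60*m + 110) - 100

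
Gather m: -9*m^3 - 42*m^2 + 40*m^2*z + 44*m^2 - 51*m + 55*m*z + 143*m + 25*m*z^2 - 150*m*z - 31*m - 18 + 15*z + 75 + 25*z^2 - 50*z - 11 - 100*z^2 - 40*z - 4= -9*m^3 + m^2*(40*z + 2) + m*(25*z^2 - 95*z + 61) - 75*z^2 - 75*z + 42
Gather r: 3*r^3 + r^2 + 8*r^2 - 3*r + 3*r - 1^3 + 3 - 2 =3*r^3 + 9*r^2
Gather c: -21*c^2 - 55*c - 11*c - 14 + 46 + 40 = -21*c^2 - 66*c + 72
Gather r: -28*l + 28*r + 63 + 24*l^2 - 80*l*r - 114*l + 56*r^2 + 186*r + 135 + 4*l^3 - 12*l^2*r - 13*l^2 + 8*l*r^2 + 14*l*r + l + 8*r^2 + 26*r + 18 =4*l^3 + 11*l^2 - 141*l + r^2*(8*l + 64) + r*(-12*l^2 - 66*l + 240) + 216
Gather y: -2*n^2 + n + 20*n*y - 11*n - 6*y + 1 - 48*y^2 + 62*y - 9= -2*n^2 - 10*n - 48*y^2 + y*(20*n + 56) - 8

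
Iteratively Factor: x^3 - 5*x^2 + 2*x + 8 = (x - 4)*(x^2 - x - 2) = (x - 4)*(x + 1)*(x - 2)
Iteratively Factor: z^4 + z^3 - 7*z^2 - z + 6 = (z - 2)*(z^3 + 3*z^2 - z - 3) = (z - 2)*(z + 3)*(z^2 - 1) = (z - 2)*(z + 1)*(z + 3)*(z - 1)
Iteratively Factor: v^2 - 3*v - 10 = (v + 2)*(v - 5)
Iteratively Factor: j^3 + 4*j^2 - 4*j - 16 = (j - 2)*(j^2 + 6*j + 8) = (j - 2)*(j + 4)*(j + 2)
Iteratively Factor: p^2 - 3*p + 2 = (p - 2)*(p - 1)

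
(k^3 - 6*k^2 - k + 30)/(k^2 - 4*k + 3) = (k^2 - 3*k - 10)/(k - 1)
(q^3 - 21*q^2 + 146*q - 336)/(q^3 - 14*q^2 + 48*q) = (q - 7)/q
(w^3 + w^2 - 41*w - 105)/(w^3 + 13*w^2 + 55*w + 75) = (w - 7)/(w + 5)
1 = 1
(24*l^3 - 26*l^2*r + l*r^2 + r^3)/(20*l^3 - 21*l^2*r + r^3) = (6*l + r)/(5*l + r)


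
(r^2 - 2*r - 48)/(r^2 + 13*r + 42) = (r - 8)/(r + 7)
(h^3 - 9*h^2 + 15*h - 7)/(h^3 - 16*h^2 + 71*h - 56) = (h - 1)/(h - 8)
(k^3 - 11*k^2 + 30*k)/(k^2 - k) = (k^2 - 11*k + 30)/(k - 1)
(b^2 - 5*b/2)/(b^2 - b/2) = (2*b - 5)/(2*b - 1)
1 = 1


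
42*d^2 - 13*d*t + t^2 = (-7*d + t)*(-6*d + t)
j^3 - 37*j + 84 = (j - 4)*(j - 3)*(j + 7)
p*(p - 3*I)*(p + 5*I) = p^3 + 2*I*p^2 + 15*p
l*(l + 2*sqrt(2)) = l^2 + 2*sqrt(2)*l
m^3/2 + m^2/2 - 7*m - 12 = (m/2 + 1)*(m - 4)*(m + 3)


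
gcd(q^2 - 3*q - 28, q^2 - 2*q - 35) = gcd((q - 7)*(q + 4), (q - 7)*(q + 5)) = q - 7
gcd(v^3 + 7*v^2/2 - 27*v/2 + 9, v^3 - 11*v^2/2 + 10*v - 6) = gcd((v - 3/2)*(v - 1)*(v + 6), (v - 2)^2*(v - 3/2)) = v - 3/2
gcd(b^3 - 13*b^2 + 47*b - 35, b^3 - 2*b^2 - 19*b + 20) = b^2 - 6*b + 5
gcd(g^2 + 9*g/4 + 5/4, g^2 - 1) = g + 1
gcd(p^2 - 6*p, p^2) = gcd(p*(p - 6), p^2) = p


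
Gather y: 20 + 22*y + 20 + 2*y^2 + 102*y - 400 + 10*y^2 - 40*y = 12*y^2 + 84*y - 360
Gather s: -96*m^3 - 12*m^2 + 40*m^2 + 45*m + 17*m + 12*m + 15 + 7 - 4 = -96*m^3 + 28*m^2 + 74*m + 18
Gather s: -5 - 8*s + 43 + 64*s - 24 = 56*s + 14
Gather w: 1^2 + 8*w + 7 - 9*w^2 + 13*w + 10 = -9*w^2 + 21*w + 18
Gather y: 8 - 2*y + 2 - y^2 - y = -y^2 - 3*y + 10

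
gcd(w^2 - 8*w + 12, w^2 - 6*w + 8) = w - 2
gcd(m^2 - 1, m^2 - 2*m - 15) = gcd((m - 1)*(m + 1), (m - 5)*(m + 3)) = 1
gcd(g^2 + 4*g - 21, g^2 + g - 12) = g - 3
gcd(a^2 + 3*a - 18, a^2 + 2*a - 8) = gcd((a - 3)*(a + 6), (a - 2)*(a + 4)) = 1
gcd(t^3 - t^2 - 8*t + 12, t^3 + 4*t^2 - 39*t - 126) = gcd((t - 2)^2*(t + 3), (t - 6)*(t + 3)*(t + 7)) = t + 3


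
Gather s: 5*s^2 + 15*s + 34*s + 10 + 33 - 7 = 5*s^2 + 49*s + 36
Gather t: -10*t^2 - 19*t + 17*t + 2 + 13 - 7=-10*t^2 - 2*t + 8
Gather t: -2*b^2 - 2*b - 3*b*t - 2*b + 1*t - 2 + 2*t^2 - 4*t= -2*b^2 - 4*b + 2*t^2 + t*(-3*b - 3) - 2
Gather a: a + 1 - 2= a - 1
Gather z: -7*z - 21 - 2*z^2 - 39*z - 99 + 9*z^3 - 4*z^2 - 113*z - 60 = 9*z^3 - 6*z^2 - 159*z - 180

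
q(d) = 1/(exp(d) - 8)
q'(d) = -exp(d)/(exp(d) - 8)^2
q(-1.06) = -0.13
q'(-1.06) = -0.01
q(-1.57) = -0.13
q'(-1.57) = -0.00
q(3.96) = 0.02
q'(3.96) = -0.03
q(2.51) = 0.23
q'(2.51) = -0.66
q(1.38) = -0.25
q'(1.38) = -0.25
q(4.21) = 0.02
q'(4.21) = -0.02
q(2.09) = 11.78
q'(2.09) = -1121.26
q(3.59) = 0.04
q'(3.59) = -0.05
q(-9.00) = -0.13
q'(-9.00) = 0.00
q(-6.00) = -0.13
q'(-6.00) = 0.00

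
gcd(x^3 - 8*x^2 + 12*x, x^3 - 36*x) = x^2 - 6*x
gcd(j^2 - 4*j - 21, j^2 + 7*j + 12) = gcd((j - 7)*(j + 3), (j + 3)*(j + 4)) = j + 3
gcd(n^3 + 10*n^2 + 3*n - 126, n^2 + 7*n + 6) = n + 6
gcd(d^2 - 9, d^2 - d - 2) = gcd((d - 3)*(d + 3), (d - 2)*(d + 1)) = 1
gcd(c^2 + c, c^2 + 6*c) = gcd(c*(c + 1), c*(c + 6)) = c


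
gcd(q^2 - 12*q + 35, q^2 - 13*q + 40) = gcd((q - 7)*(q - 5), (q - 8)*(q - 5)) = q - 5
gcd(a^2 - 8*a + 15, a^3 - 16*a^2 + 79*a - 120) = a^2 - 8*a + 15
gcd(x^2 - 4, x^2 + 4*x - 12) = x - 2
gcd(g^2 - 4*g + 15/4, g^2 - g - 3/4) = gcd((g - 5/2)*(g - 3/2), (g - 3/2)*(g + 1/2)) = g - 3/2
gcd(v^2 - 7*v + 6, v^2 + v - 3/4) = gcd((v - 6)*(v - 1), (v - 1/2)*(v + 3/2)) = 1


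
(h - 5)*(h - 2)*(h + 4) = h^3 - 3*h^2 - 18*h + 40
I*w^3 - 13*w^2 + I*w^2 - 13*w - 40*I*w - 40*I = (w + 5*I)*(w + 8*I)*(I*w + I)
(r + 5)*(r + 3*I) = r^2 + 5*r + 3*I*r + 15*I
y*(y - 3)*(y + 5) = y^3 + 2*y^2 - 15*y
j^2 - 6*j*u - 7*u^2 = (j - 7*u)*(j + u)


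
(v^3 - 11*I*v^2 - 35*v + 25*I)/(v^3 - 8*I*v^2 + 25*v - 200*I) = (v^2 - 6*I*v - 5)/(v^2 - 3*I*v + 40)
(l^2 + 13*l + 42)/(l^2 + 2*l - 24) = (l + 7)/(l - 4)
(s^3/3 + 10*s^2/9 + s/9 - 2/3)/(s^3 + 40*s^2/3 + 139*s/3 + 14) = (3*s^3 + 10*s^2 + s - 6)/(3*(3*s^3 + 40*s^2 + 139*s + 42))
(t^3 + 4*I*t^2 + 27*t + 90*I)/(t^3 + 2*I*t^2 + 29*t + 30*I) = (t + 3*I)/(t + I)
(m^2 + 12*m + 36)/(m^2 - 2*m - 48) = (m + 6)/(m - 8)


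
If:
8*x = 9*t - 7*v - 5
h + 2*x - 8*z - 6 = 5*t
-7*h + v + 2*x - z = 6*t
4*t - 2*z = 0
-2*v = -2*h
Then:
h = 73/564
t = -221/564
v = 73/564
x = -665/564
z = -221/282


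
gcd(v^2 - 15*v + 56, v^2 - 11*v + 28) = v - 7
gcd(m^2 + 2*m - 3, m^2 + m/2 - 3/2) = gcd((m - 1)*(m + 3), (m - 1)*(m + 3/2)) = m - 1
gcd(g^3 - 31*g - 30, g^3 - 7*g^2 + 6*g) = g - 6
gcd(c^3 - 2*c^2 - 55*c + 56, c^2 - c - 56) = c^2 - c - 56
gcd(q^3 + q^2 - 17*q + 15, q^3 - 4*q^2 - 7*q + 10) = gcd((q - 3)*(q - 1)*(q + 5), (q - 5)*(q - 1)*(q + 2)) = q - 1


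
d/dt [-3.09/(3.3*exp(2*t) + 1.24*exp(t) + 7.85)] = (20.394*exp(t) + 3.8316)*exp(t)/(3.3*exp(2*t) + 1.24*exp(t) + 7.85)^2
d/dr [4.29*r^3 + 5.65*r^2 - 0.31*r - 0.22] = 12.87*r^2 + 11.3*r - 0.31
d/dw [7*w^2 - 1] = 14*w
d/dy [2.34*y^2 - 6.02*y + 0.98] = 4.68*y - 6.02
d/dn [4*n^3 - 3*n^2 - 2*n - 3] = 12*n^2 - 6*n - 2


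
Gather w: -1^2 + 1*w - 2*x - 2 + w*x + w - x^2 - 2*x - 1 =w*(x + 2) - x^2 - 4*x - 4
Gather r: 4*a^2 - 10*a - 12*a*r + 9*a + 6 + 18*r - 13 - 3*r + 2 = 4*a^2 - a + r*(15 - 12*a) - 5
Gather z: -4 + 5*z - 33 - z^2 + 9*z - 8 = -z^2 + 14*z - 45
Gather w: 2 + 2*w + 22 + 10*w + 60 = 12*w + 84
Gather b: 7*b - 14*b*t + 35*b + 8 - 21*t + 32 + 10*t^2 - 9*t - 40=b*(42 - 14*t) + 10*t^2 - 30*t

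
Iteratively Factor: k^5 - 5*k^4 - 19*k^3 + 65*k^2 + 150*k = (k - 5)*(k^4 - 19*k^2 - 30*k) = k*(k - 5)*(k^3 - 19*k - 30) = k*(k - 5)*(k + 3)*(k^2 - 3*k - 10) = k*(k - 5)*(k + 2)*(k + 3)*(k - 5)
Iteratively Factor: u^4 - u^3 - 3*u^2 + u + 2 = (u + 1)*(u^3 - 2*u^2 - u + 2) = (u + 1)^2*(u^2 - 3*u + 2) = (u - 2)*(u + 1)^2*(u - 1)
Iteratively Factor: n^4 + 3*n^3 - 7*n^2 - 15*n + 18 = (n - 2)*(n^3 + 5*n^2 + 3*n - 9) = (n - 2)*(n + 3)*(n^2 + 2*n - 3) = (n - 2)*(n + 3)^2*(n - 1)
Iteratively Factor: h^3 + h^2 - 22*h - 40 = (h - 5)*(h^2 + 6*h + 8) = (h - 5)*(h + 2)*(h + 4)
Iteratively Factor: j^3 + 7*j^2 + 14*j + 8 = (j + 4)*(j^2 + 3*j + 2) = (j + 2)*(j + 4)*(j + 1)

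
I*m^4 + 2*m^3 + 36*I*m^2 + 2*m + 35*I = (m - 7*I)*(m + I)*(m + 5*I)*(I*m + 1)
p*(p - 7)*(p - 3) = p^3 - 10*p^2 + 21*p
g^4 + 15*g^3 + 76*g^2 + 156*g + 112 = (g + 2)^2*(g + 4)*(g + 7)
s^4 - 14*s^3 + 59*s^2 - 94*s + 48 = (s - 8)*(s - 3)*(s - 2)*(s - 1)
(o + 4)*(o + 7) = o^2 + 11*o + 28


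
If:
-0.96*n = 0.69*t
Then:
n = -0.71875*t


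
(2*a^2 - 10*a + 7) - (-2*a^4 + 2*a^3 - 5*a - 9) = 2*a^4 - 2*a^3 + 2*a^2 - 5*a + 16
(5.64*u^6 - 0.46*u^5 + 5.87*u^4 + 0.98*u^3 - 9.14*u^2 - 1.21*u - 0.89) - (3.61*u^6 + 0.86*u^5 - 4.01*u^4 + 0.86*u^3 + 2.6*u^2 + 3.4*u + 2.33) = 2.03*u^6 - 1.32*u^5 + 9.88*u^4 + 0.12*u^3 - 11.74*u^2 - 4.61*u - 3.22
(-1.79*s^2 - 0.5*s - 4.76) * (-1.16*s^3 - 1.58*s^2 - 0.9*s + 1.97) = 2.0764*s^5 + 3.4082*s^4 + 7.9226*s^3 + 4.4445*s^2 + 3.299*s - 9.3772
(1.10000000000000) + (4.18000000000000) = 5.28000000000000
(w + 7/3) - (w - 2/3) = 3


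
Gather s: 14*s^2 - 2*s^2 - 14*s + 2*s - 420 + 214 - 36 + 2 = 12*s^2 - 12*s - 240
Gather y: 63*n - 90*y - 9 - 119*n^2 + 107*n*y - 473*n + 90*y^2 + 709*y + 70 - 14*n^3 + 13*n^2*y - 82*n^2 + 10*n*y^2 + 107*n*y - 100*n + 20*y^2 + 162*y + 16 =-14*n^3 - 201*n^2 - 510*n + y^2*(10*n + 110) + y*(13*n^2 + 214*n + 781) + 77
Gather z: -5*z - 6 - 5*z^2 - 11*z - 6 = -5*z^2 - 16*z - 12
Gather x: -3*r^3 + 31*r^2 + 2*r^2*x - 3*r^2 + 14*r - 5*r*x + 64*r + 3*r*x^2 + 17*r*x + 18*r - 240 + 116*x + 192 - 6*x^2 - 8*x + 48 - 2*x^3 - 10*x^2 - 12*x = -3*r^3 + 28*r^2 + 96*r - 2*x^3 + x^2*(3*r - 16) + x*(2*r^2 + 12*r + 96)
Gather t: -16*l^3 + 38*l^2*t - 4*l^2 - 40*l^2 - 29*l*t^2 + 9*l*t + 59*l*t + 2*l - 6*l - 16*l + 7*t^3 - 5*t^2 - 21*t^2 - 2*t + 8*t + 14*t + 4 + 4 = -16*l^3 - 44*l^2 - 20*l + 7*t^3 + t^2*(-29*l - 26) + t*(38*l^2 + 68*l + 20) + 8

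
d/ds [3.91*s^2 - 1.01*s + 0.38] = 7.82*s - 1.01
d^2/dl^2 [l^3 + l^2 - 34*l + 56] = 6*l + 2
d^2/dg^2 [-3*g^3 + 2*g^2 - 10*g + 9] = 4 - 18*g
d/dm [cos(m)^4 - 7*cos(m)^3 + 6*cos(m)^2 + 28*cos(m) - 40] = (-4*cos(m)^3 + 21*cos(m)^2 - 12*cos(m) - 28)*sin(m)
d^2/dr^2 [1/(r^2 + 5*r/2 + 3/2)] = 4*(-4*r^2 - 10*r + (4*r + 5)^2 - 6)/(2*r^2 + 5*r + 3)^3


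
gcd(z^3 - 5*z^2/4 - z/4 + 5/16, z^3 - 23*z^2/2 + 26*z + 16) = z + 1/2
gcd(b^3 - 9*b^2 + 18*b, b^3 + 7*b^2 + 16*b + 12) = 1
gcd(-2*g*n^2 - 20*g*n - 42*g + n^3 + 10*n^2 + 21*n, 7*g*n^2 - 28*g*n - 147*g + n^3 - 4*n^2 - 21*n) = n + 3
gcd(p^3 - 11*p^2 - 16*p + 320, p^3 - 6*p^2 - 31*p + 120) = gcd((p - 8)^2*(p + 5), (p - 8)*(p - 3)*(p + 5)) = p^2 - 3*p - 40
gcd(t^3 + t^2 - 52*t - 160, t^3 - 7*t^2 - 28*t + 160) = t^2 - 3*t - 40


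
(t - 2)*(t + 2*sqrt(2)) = t^2 - 2*t + 2*sqrt(2)*t - 4*sqrt(2)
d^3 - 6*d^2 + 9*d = d*(d - 3)^2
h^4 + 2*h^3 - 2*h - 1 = (h - 1)*(h + 1)^3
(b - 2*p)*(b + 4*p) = b^2 + 2*b*p - 8*p^2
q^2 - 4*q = q*(q - 4)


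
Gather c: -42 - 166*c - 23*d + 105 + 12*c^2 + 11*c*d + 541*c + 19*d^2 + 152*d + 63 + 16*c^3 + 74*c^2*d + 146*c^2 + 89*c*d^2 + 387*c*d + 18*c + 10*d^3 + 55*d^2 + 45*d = 16*c^3 + c^2*(74*d + 158) + c*(89*d^2 + 398*d + 393) + 10*d^3 + 74*d^2 + 174*d + 126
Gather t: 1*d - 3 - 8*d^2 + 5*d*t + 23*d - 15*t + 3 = -8*d^2 + 24*d + t*(5*d - 15)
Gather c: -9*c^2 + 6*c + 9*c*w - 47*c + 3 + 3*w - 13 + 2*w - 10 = -9*c^2 + c*(9*w - 41) + 5*w - 20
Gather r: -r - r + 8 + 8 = 16 - 2*r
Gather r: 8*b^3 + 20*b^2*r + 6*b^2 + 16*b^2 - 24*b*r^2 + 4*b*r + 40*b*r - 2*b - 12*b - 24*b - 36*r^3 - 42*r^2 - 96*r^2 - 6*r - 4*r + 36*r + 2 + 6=8*b^3 + 22*b^2 - 38*b - 36*r^3 + r^2*(-24*b - 138) + r*(20*b^2 + 44*b + 26) + 8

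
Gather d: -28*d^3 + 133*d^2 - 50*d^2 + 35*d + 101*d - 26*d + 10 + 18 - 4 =-28*d^3 + 83*d^2 + 110*d + 24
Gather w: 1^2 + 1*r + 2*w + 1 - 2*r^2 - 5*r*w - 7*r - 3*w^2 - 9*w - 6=-2*r^2 - 6*r - 3*w^2 + w*(-5*r - 7) - 4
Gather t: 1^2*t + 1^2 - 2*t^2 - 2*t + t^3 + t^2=t^3 - t^2 - t + 1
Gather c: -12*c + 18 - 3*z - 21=-12*c - 3*z - 3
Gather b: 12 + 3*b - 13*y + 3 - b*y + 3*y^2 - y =b*(3 - y) + 3*y^2 - 14*y + 15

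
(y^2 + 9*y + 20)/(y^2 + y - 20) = (y + 4)/(y - 4)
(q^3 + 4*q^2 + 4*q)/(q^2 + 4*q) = (q^2 + 4*q + 4)/(q + 4)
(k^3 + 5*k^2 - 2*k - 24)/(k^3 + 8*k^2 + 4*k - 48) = (k + 3)/(k + 6)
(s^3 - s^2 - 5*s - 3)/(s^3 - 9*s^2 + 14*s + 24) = (s^2 - 2*s - 3)/(s^2 - 10*s + 24)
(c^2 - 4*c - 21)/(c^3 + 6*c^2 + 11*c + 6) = (c - 7)/(c^2 + 3*c + 2)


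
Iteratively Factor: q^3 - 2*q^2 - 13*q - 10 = (q + 1)*(q^2 - 3*q - 10) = (q + 1)*(q + 2)*(q - 5)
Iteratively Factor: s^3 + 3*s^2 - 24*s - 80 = (s + 4)*(s^2 - s - 20) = (s - 5)*(s + 4)*(s + 4)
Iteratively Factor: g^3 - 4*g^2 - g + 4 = (g - 1)*(g^2 - 3*g - 4) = (g - 1)*(g + 1)*(g - 4)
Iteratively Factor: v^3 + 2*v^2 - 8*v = (v)*(v^2 + 2*v - 8) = v*(v + 4)*(v - 2)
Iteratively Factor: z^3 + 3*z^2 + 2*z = (z + 2)*(z^2 + z) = (z + 1)*(z + 2)*(z)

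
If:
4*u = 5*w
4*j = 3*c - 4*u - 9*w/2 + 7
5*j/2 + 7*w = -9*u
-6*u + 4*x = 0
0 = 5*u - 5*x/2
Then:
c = -7/3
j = 0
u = 0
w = 0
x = 0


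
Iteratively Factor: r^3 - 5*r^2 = (r)*(r^2 - 5*r) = r*(r - 5)*(r)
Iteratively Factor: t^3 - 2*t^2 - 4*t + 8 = (t + 2)*(t^2 - 4*t + 4) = (t - 2)*(t + 2)*(t - 2)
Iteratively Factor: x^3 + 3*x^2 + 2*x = (x + 1)*(x^2 + 2*x) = x*(x + 1)*(x + 2)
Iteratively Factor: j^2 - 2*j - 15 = (j - 5)*(j + 3)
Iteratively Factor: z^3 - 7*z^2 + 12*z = (z)*(z^2 - 7*z + 12) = z*(z - 4)*(z - 3)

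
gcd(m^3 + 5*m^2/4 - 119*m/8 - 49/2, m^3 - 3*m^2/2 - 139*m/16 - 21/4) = m^2 - 9*m/4 - 7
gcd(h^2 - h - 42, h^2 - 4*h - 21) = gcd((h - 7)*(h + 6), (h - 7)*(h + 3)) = h - 7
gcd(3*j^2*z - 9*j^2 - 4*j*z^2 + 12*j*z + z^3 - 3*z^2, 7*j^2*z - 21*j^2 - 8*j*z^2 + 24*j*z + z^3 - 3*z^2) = -j*z + 3*j + z^2 - 3*z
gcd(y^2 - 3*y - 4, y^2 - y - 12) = y - 4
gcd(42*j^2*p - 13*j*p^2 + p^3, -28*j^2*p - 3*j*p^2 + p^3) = -7*j*p + p^2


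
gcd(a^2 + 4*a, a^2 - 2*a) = a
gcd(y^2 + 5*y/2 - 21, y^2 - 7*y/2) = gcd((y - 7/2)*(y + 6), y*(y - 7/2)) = y - 7/2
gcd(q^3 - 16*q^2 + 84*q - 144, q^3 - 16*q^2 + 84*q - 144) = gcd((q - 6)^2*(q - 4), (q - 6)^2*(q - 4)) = q^3 - 16*q^2 + 84*q - 144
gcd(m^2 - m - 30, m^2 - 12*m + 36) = m - 6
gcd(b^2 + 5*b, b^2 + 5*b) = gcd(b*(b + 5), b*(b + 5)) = b^2 + 5*b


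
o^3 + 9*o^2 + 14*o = o*(o + 2)*(o + 7)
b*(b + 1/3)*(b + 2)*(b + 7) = b^4 + 28*b^3/3 + 17*b^2 + 14*b/3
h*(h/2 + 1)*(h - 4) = h^3/2 - h^2 - 4*h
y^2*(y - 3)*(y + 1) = y^4 - 2*y^3 - 3*y^2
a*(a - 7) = a^2 - 7*a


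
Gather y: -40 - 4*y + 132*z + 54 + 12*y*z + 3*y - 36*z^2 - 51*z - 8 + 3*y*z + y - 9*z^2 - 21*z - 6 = 15*y*z - 45*z^2 + 60*z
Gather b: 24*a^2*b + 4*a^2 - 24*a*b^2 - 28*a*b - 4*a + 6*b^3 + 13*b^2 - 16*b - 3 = 4*a^2 - 4*a + 6*b^3 + b^2*(13 - 24*a) + b*(24*a^2 - 28*a - 16) - 3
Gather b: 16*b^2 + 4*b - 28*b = 16*b^2 - 24*b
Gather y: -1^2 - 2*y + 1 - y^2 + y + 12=-y^2 - y + 12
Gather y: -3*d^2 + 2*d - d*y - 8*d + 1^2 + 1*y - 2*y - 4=-3*d^2 - 6*d + y*(-d - 1) - 3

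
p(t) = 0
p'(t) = 0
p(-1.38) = 0.00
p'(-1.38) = 0.00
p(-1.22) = 0.00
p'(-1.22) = 0.00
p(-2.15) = 0.00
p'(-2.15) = 0.00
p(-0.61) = 0.00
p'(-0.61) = 0.00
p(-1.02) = 0.00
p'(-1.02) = 0.00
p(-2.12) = 0.00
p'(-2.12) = 0.00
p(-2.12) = 0.00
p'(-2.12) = 0.00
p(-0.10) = 0.00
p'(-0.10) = 0.00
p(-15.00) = 0.00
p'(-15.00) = 0.00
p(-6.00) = 0.00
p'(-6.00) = 0.00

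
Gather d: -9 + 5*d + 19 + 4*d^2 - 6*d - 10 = 4*d^2 - d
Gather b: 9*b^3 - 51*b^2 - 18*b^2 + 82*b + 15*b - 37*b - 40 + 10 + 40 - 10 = 9*b^3 - 69*b^2 + 60*b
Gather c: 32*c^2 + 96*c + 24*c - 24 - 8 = 32*c^2 + 120*c - 32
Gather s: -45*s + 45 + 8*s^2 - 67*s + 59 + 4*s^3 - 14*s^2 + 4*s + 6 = 4*s^3 - 6*s^2 - 108*s + 110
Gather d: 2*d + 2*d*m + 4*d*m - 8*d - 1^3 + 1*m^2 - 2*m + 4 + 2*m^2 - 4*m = d*(6*m - 6) + 3*m^2 - 6*m + 3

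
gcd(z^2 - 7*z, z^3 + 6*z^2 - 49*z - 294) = z - 7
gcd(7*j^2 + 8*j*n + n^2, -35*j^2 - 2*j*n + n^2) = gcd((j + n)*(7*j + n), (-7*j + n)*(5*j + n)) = 1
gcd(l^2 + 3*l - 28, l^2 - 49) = l + 7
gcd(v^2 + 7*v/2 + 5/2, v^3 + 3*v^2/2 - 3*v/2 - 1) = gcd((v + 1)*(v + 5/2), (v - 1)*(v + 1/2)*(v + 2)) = 1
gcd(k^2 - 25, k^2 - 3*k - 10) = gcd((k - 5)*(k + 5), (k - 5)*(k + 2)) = k - 5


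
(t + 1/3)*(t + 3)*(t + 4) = t^3 + 22*t^2/3 + 43*t/3 + 4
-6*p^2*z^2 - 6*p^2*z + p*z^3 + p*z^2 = z*(-6*p + z)*(p*z + p)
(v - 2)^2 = v^2 - 4*v + 4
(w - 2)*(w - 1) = w^2 - 3*w + 2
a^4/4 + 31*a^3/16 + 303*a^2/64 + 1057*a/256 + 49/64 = (a/4 + 1)*(a + 1/4)*(a + 7/4)^2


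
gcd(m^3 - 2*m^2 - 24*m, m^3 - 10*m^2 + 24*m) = m^2 - 6*m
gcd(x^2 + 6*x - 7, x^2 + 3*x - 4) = x - 1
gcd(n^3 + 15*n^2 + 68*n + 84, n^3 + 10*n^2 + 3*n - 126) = n^2 + 13*n + 42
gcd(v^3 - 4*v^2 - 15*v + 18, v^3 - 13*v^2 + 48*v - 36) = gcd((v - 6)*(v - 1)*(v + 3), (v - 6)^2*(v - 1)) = v^2 - 7*v + 6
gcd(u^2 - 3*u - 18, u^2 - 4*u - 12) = u - 6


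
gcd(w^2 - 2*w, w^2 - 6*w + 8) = w - 2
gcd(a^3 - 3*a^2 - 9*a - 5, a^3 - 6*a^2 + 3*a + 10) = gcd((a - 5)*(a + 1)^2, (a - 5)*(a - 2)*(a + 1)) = a^2 - 4*a - 5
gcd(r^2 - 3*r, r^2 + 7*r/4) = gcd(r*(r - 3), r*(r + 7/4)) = r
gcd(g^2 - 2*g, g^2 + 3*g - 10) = g - 2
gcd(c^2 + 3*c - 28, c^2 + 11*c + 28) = c + 7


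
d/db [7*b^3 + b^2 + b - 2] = 21*b^2 + 2*b + 1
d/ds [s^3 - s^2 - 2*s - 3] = 3*s^2 - 2*s - 2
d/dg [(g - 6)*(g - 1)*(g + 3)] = 3*g^2 - 8*g - 15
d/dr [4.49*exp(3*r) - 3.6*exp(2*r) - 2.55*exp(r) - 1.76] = (13.47*exp(2*r) - 7.2*exp(r) - 2.55)*exp(r)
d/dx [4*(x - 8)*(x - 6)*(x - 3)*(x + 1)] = 16*x^3 - 192*x^2 + 584*x - 216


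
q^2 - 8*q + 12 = (q - 6)*(q - 2)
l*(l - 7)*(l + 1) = l^3 - 6*l^2 - 7*l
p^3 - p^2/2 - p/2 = p*(p - 1)*(p + 1/2)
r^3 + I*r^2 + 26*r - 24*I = (r - 4*I)*(r - I)*(r + 6*I)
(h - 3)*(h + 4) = h^2 + h - 12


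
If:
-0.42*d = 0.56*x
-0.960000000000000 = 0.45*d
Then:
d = -2.13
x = 1.60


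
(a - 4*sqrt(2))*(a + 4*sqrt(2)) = a^2 - 32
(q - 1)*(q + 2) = q^2 + q - 2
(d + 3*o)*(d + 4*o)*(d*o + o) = d^3*o + 7*d^2*o^2 + d^2*o + 12*d*o^3 + 7*d*o^2 + 12*o^3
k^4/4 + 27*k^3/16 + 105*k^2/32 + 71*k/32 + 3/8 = (k/4 + 1)*(k + 1/4)*(k + 1)*(k + 3/2)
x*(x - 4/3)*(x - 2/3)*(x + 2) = x^4 - 28*x^2/9 + 16*x/9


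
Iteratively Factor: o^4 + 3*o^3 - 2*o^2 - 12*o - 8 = (o - 2)*(o^3 + 5*o^2 + 8*o + 4) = (o - 2)*(o + 2)*(o^2 + 3*o + 2) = (o - 2)*(o + 2)^2*(o + 1)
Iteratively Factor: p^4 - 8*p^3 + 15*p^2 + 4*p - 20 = (p - 5)*(p^3 - 3*p^2 + 4) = (p - 5)*(p - 2)*(p^2 - p - 2) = (p - 5)*(p - 2)*(p + 1)*(p - 2)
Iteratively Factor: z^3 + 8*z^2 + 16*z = (z + 4)*(z^2 + 4*z) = z*(z + 4)*(z + 4)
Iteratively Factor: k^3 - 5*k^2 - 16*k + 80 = (k + 4)*(k^2 - 9*k + 20) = (k - 5)*(k + 4)*(k - 4)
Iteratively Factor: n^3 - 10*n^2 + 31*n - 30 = (n - 5)*(n^2 - 5*n + 6) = (n - 5)*(n - 2)*(n - 3)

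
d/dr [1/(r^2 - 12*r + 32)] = 2*(6 - r)/(r^2 - 12*r + 32)^2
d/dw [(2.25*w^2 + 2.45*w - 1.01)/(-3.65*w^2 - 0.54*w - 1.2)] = (7.7275*w^2 - 12.773*w - 3.4854)/(13.3225*w^4 + 3.942*w^3 + 9.0516*w^2 + 1.296*w + 1.44)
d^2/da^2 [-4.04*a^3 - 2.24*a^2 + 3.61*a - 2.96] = -24.24*a - 4.48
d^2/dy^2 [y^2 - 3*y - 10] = 2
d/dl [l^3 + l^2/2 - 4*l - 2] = 3*l^2 + l - 4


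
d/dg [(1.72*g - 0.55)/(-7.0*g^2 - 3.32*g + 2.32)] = (12.04*g^2 - 7.7*g + 2.1644)/(49.0*g^4 + 46.48*g^3 - 21.4576*g^2 - 15.4048*g + 5.3824)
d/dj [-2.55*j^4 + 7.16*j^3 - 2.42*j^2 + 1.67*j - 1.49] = -10.2*j^3 + 21.48*j^2 - 4.84*j + 1.67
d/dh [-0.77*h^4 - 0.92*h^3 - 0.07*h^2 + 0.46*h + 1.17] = -3.08*h^3 - 2.76*h^2 - 0.14*h + 0.46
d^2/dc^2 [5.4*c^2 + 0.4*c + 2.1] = 10.8000000000000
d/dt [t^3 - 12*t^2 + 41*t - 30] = 3*t^2 - 24*t + 41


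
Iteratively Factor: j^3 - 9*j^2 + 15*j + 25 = (j - 5)*(j^2 - 4*j - 5) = (j - 5)^2*(j + 1)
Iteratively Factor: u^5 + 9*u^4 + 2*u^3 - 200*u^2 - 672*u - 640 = (u + 4)*(u^4 + 5*u^3 - 18*u^2 - 128*u - 160) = (u + 4)^2*(u^3 + u^2 - 22*u - 40) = (u + 4)^3*(u^2 - 3*u - 10) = (u + 2)*(u + 4)^3*(u - 5)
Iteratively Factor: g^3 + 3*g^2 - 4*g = (g)*(g^2 + 3*g - 4) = g*(g - 1)*(g + 4)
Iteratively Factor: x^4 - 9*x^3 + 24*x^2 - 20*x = (x - 5)*(x^3 - 4*x^2 + 4*x) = (x - 5)*(x - 2)*(x^2 - 2*x) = (x - 5)*(x - 2)^2*(x)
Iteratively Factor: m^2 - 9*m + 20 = (m - 5)*(m - 4)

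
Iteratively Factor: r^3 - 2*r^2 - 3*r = (r + 1)*(r^2 - 3*r) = r*(r + 1)*(r - 3)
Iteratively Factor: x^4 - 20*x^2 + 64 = (x - 2)*(x^3 + 2*x^2 - 16*x - 32) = (x - 2)*(x + 2)*(x^2 - 16) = (x - 2)*(x + 2)*(x + 4)*(x - 4)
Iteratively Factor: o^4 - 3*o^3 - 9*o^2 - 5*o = (o + 1)*(o^3 - 4*o^2 - 5*o) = (o + 1)^2*(o^2 - 5*o) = (o - 5)*(o + 1)^2*(o)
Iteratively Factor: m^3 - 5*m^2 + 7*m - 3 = (m - 3)*(m^2 - 2*m + 1) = (m - 3)*(m - 1)*(m - 1)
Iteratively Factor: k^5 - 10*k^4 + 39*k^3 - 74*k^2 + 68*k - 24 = (k - 1)*(k^4 - 9*k^3 + 30*k^2 - 44*k + 24) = (k - 3)*(k - 1)*(k^3 - 6*k^2 + 12*k - 8) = (k - 3)*(k - 2)*(k - 1)*(k^2 - 4*k + 4) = (k - 3)*(k - 2)^2*(k - 1)*(k - 2)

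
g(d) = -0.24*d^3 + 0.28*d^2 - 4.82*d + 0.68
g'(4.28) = -15.61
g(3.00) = -17.74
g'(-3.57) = -16.00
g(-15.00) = 945.98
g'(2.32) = -7.40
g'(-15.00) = -175.22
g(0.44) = -1.41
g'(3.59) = -12.09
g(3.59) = -24.12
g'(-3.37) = -14.88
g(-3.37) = 29.29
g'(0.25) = -4.72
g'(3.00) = -9.62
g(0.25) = -0.51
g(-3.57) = 32.38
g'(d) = -0.72*d^2 + 0.56*d - 4.82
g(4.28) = -33.64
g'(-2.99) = -12.93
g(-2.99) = 24.01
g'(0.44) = -4.71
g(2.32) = -11.99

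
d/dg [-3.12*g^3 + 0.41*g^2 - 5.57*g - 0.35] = -9.36*g^2 + 0.82*g - 5.57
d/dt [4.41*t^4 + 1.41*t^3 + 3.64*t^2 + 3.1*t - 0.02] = 17.64*t^3 + 4.23*t^2 + 7.28*t + 3.1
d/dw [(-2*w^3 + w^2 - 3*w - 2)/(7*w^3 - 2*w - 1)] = (-7*w^4 + 50*w^3 + 46*w^2 - 2*w - 1)/(49*w^6 - 28*w^4 - 14*w^3 + 4*w^2 + 4*w + 1)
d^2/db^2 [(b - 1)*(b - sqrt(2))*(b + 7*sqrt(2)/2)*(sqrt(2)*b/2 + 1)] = 6*sqrt(2)*b^2 - 3*sqrt(2)*b + 21*b - 7 - 2*sqrt(2)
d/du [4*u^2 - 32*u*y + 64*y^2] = 8*u - 32*y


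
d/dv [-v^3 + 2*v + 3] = 2 - 3*v^2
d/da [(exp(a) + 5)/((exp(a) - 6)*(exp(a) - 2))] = (-exp(2*a) - 10*exp(a) + 52)*exp(a)/(exp(4*a) - 16*exp(3*a) + 88*exp(2*a) - 192*exp(a) + 144)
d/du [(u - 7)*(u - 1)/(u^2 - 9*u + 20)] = (-u^2 + 26*u - 97)/(u^4 - 18*u^3 + 121*u^2 - 360*u + 400)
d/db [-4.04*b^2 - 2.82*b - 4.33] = -8.08*b - 2.82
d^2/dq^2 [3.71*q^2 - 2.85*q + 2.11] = 7.42000000000000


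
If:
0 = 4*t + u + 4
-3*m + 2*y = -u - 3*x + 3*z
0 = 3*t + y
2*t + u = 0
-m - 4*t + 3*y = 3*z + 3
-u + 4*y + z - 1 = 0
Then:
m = 80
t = -2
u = 4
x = 167/3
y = 6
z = -19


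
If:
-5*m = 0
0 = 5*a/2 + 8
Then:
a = -16/5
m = 0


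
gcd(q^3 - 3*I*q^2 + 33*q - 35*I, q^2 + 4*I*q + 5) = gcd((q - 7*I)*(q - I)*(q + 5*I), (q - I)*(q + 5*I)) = q^2 + 4*I*q + 5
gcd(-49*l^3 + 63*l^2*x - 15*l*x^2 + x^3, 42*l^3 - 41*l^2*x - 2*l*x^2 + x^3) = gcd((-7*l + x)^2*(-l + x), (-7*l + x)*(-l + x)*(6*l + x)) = 7*l^2 - 8*l*x + x^2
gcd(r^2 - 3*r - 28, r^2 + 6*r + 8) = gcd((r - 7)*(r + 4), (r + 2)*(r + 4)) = r + 4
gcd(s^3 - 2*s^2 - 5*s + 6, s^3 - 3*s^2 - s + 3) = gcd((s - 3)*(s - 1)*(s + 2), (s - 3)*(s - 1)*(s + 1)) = s^2 - 4*s + 3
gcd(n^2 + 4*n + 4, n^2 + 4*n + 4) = n^2 + 4*n + 4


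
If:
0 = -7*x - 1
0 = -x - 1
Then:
No Solution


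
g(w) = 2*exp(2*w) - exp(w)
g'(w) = 4*exp(2*w) - exp(w)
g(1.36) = 26.46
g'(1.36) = 56.83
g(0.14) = 1.50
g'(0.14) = 4.14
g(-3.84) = -0.02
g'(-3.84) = -0.02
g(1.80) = 67.15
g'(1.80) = 140.34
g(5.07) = 50513.76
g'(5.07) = 101186.69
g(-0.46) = 0.17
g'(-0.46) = 0.96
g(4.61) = 20093.64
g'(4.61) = 40287.77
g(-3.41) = -0.03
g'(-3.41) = -0.03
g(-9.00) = 0.00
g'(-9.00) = 0.00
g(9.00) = 131311835.19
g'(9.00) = 262631773.47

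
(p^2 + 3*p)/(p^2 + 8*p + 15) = p/(p + 5)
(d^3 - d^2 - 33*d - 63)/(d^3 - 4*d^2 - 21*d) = (d + 3)/d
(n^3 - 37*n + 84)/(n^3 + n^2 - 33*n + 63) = (n - 4)/(n - 3)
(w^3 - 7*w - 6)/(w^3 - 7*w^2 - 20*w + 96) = (w^2 + 3*w + 2)/(w^2 - 4*w - 32)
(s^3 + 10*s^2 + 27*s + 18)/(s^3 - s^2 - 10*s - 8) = (s^2 + 9*s + 18)/(s^2 - 2*s - 8)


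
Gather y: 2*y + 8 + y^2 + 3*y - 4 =y^2 + 5*y + 4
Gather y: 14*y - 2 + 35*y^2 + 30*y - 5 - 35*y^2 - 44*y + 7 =0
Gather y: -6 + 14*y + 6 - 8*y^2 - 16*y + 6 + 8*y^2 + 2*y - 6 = 0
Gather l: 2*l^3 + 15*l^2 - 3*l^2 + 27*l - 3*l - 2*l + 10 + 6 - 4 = 2*l^3 + 12*l^2 + 22*l + 12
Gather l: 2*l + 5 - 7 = 2*l - 2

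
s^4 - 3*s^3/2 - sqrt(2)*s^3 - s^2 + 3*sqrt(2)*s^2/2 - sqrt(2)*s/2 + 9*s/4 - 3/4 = (s - 1)*(s - 1/2)*(s - 3*sqrt(2)/2)*(s + sqrt(2)/2)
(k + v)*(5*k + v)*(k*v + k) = 5*k^3*v + 5*k^3 + 6*k^2*v^2 + 6*k^2*v + k*v^3 + k*v^2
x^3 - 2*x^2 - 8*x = x*(x - 4)*(x + 2)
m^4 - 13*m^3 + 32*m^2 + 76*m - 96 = (m - 8)*(m - 6)*(m - 1)*(m + 2)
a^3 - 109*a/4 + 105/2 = (a - 7/2)*(a - 5/2)*(a + 6)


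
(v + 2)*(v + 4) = v^2 + 6*v + 8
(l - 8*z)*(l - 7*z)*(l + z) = l^3 - 14*l^2*z + 41*l*z^2 + 56*z^3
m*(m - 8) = m^2 - 8*m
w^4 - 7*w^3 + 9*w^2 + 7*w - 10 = (w - 5)*(w - 2)*(w - 1)*(w + 1)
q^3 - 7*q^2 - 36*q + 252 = (q - 7)*(q - 6)*(q + 6)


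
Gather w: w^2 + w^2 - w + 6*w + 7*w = 2*w^2 + 12*w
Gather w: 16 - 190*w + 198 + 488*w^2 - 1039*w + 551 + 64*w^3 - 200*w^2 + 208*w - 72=64*w^3 + 288*w^2 - 1021*w + 693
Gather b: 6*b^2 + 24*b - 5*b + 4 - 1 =6*b^2 + 19*b + 3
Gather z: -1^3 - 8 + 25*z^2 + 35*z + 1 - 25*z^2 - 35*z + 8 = 0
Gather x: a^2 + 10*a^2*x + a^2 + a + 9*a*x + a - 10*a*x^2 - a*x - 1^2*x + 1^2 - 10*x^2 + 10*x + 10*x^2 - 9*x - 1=2*a^2 - 10*a*x^2 + 2*a + x*(10*a^2 + 8*a)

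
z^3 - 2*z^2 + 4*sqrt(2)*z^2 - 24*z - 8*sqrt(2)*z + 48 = (z - 2)*(z - 2*sqrt(2))*(z + 6*sqrt(2))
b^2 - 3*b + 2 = (b - 2)*(b - 1)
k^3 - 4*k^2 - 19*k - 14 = (k - 7)*(k + 1)*(k + 2)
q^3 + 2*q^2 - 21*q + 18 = (q - 3)*(q - 1)*(q + 6)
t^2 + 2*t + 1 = (t + 1)^2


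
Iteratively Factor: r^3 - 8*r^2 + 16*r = (r)*(r^2 - 8*r + 16) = r*(r - 4)*(r - 4)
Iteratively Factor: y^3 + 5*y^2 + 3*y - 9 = (y + 3)*(y^2 + 2*y - 3) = (y + 3)^2*(y - 1)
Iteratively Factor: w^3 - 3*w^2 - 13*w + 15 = (w - 1)*(w^2 - 2*w - 15) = (w - 1)*(w + 3)*(w - 5)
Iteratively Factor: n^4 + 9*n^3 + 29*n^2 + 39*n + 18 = (n + 3)*(n^3 + 6*n^2 + 11*n + 6) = (n + 2)*(n + 3)*(n^2 + 4*n + 3) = (n + 2)*(n + 3)^2*(n + 1)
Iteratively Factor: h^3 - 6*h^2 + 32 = (h - 4)*(h^2 - 2*h - 8) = (h - 4)*(h + 2)*(h - 4)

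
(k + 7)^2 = k^2 + 14*k + 49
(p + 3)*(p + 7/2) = p^2 + 13*p/2 + 21/2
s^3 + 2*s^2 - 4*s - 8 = (s - 2)*(s + 2)^2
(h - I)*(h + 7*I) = h^2 + 6*I*h + 7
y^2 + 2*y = y*(y + 2)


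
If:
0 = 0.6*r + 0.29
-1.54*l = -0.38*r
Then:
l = -0.12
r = -0.48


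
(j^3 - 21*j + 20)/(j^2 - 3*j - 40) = (j^2 - 5*j + 4)/(j - 8)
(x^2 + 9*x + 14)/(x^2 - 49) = (x + 2)/(x - 7)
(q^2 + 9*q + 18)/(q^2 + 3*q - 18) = (q + 3)/(q - 3)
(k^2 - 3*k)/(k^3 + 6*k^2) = (k - 3)/(k*(k + 6))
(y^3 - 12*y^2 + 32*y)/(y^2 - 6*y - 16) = y*(y - 4)/(y + 2)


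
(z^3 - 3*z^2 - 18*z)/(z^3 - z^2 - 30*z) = (z + 3)/(z + 5)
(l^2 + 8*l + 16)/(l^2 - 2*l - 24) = (l + 4)/(l - 6)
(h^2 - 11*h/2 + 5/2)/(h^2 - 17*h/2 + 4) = (h - 5)/(h - 8)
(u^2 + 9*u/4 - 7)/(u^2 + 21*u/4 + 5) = (4*u - 7)/(4*u + 5)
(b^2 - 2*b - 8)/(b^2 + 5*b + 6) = (b - 4)/(b + 3)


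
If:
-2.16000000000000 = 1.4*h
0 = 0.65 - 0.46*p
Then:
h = -1.54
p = 1.41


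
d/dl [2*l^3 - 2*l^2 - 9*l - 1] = 6*l^2 - 4*l - 9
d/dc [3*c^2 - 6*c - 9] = 6*c - 6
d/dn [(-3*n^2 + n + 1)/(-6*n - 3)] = (6*n^2 + 6*n + 1)/(3*(4*n^2 + 4*n + 1))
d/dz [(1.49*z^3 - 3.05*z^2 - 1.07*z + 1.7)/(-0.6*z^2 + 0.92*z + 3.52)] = (-0.894*z^4 + 2.7416*z^3 + 12.2864*z^2 - 19.432*z - 5.3304)/(0.36*z^4 - 1.104*z^3 - 3.3776*z^2 + 6.4768*z + 12.3904)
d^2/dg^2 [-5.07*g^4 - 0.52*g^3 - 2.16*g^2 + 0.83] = -60.84*g^2 - 3.12*g - 4.32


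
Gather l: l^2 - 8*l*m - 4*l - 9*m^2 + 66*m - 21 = l^2 + l*(-8*m - 4) - 9*m^2 + 66*m - 21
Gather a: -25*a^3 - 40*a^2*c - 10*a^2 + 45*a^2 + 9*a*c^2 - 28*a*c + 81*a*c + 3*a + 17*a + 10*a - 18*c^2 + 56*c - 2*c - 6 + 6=-25*a^3 + a^2*(35 - 40*c) + a*(9*c^2 + 53*c + 30) - 18*c^2 + 54*c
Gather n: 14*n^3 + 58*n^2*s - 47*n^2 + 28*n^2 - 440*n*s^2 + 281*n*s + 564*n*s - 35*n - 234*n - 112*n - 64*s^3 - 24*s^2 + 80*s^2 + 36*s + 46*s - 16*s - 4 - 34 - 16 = 14*n^3 + n^2*(58*s - 19) + n*(-440*s^2 + 845*s - 381) - 64*s^3 + 56*s^2 + 66*s - 54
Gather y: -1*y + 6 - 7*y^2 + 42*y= -7*y^2 + 41*y + 6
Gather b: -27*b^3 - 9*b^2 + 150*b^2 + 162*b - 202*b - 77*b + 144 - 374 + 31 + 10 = -27*b^3 + 141*b^2 - 117*b - 189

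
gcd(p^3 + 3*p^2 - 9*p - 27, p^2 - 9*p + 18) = p - 3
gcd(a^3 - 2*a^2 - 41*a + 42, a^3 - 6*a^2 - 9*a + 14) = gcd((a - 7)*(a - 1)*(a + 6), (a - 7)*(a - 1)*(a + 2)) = a^2 - 8*a + 7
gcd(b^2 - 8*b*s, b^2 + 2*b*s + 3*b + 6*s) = 1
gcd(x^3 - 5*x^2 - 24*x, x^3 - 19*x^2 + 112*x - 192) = x - 8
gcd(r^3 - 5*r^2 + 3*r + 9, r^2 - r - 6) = r - 3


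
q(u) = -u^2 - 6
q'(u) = -2*u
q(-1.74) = -9.03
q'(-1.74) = 3.48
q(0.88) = -6.77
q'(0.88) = -1.76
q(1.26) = -7.59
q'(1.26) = -2.52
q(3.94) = -21.52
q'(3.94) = -7.88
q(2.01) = -10.04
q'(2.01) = -4.02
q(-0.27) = -6.07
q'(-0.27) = 0.54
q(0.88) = -6.77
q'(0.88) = -1.76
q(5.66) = -38.04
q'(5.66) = -11.32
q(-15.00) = -231.00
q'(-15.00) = 30.00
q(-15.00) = -231.00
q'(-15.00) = 30.00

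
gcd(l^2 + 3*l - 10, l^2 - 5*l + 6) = l - 2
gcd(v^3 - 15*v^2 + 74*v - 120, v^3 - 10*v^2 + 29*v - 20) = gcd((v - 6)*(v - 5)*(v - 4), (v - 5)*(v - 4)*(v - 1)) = v^2 - 9*v + 20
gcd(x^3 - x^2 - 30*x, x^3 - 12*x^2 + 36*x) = x^2 - 6*x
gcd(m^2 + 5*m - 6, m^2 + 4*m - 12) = m + 6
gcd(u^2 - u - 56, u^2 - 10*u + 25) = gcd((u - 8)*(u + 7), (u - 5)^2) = 1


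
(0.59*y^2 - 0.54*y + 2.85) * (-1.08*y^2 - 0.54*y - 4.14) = -0.6372*y^4 + 0.2646*y^3 - 5.229*y^2 + 0.6966*y - 11.799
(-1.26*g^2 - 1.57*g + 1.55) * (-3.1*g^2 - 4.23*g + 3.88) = 3.906*g^4 + 10.1968*g^3 - 3.0527*g^2 - 12.6481*g + 6.014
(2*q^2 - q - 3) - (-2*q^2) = 4*q^2 - q - 3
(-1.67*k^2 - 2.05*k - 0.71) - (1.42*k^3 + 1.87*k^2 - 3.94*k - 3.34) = -1.42*k^3 - 3.54*k^2 + 1.89*k + 2.63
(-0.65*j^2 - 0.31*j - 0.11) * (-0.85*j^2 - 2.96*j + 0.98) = 0.5525*j^4 + 2.1875*j^3 + 0.3741*j^2 + 0.0218*j - 0.1078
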